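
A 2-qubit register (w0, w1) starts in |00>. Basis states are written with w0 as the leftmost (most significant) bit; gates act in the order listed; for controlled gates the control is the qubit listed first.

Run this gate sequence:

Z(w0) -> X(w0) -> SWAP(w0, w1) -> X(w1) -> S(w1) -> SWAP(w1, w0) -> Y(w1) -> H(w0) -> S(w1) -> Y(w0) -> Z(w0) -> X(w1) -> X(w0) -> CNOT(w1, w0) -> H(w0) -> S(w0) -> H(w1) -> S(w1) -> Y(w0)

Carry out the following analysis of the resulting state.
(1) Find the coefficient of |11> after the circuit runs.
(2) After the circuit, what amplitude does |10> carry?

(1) |11> carries amplitude -sqrt(2)*I/2 in the final state.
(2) |10> carries amplitude -sqrt(2)/2 in the final state.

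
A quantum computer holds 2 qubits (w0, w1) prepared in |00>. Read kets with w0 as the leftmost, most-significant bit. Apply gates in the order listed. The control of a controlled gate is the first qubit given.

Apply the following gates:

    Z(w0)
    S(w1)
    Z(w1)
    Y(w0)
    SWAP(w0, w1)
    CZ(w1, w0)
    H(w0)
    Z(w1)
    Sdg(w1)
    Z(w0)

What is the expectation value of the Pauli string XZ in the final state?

The observable XZ averages to 1.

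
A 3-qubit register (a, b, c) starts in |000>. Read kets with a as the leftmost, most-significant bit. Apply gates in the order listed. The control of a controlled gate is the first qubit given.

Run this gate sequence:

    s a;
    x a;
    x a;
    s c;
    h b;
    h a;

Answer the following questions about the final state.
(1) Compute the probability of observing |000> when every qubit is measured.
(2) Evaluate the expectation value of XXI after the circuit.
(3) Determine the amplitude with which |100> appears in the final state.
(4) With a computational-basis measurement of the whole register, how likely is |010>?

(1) Outcome |000> occurs with probability 1/4.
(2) The observable XXI averages to 1.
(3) The amplitude on |100> is 1/2.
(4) The probability of measuring |010> is 1/4.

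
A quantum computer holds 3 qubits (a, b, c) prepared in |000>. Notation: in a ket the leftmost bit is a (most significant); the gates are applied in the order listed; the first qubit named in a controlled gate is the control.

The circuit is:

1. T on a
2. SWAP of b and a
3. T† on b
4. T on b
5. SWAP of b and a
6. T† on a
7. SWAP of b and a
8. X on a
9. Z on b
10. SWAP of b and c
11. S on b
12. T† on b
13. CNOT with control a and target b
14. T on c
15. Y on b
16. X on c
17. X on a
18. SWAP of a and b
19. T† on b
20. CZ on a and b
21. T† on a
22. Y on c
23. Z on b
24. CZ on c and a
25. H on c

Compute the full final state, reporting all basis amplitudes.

After the circuit, the state carries amplitude -sqrt(2)/2 on |000>, -sqrt(2)/2 on |001>, and 0 on every other basis state. Key observation: steps 1-6 multiply out to the identity, so the circuit reduces to the remaining gates.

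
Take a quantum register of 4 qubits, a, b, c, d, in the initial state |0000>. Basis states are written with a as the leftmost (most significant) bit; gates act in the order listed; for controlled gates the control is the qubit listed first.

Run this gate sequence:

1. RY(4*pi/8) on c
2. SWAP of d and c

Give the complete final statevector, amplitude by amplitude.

The resulting statevector has amplitude sqrt(2)/2 on |0000>, sqrt(2)/2 on |0001>, and 0 on every other basis state.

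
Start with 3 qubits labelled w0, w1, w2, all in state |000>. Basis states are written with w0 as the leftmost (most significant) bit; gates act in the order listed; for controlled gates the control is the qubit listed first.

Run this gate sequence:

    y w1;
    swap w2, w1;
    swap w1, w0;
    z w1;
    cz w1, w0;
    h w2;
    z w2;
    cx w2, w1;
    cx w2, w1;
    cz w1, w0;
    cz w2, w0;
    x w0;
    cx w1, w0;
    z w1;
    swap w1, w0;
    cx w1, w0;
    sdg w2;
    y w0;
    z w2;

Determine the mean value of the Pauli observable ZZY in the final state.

The observable ZZY averages to -1. Key observation: the block from step 8 through step 9 cancels to the identity and can be dropped.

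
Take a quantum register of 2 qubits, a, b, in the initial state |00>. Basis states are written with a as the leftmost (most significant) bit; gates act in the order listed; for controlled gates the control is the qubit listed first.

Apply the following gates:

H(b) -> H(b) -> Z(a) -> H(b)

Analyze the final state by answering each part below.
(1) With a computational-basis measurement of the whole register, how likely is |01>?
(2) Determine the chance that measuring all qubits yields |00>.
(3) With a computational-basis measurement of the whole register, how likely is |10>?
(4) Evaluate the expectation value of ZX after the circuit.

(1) A full measurement returns |01> with probability 1/2.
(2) The probability of measuring |00> is 1/2.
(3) Outcome |10> occurs with probability 0.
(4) The observable ZX averages to 1.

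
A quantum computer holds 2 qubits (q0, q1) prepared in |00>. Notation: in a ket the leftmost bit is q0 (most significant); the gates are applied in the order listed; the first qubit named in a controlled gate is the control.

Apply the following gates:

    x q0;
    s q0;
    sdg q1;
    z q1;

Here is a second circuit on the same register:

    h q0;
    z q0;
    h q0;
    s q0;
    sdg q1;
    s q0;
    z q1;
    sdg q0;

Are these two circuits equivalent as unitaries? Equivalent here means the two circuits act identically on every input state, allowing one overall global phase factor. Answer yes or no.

Yes, they are equivalent — the unitaries differ by at most a global phase.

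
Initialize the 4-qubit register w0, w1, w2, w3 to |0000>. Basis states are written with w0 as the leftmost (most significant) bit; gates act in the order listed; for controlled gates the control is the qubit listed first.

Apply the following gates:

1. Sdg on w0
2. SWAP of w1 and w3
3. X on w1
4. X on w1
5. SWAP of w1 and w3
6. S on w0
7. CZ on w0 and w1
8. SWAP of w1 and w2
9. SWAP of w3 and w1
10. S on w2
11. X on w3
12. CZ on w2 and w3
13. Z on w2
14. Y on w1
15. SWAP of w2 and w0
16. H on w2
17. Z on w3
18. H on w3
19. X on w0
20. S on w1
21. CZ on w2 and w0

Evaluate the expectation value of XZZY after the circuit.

In the final state, XZZY has expectation 0. Key observation: steps 1-6 multiply out to the identity, so the circuit reduces to the remaining gates.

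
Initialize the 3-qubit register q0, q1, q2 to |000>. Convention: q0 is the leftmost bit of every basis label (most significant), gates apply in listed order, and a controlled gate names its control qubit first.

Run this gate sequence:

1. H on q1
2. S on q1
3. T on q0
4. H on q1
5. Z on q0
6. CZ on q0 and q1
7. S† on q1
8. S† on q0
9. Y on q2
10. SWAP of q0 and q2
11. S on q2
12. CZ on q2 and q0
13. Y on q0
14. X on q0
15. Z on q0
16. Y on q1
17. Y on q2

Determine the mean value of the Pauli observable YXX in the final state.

In the final state, YXX has expectation 0.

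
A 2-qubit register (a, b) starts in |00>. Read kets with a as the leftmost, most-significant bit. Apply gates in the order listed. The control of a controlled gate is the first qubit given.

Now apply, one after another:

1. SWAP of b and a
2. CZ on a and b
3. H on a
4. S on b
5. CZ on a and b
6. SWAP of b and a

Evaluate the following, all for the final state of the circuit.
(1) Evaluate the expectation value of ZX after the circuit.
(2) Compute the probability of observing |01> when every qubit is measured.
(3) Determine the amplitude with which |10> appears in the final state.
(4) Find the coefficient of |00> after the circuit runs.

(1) The observable ZX averages to 1.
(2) A full measurement returns |01> with probability 1/2.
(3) The amplitude on |10> is 0.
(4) |00> carries amplitude sqrt(2)/2 in the final state.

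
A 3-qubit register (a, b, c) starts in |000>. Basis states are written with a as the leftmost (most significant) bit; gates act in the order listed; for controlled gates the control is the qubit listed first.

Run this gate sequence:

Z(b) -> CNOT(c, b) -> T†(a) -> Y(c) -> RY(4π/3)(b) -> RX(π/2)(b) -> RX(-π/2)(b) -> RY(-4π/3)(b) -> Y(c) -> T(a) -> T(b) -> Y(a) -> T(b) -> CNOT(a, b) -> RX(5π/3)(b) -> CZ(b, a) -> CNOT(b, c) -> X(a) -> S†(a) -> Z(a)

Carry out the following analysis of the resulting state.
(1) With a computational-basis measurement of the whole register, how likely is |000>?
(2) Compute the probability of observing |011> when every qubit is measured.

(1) The probability of measuring |000> is 1/4. Key observation: gates 3-10 undo each other exactly, leaving only the rest of the circuit to track.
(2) Outcome |011> occurs with probability 3/4.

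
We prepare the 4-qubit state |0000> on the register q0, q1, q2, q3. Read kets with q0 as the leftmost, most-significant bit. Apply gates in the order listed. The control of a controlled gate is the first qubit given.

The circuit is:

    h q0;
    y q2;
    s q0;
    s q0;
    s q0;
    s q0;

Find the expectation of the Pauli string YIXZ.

The observable YIXZ averages to 0. Key observation: steps 3-6 multiply out to the identity, so the circuit reduces to the remaining gates.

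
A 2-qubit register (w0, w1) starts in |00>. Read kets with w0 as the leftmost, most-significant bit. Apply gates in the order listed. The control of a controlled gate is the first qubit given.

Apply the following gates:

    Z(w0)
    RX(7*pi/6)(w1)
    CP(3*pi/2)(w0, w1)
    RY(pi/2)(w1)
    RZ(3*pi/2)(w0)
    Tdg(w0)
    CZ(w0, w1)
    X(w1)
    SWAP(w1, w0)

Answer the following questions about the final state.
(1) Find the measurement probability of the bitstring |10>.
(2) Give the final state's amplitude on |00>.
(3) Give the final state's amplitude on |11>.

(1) Outcome |10> occurs with probability 1/2.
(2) The amplitude on |00> is (-1 + sqrt(3) + I + sqrt(3)*I)*exp(I*pi/4)/4.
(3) |11> carries amplitude 0 in the final state.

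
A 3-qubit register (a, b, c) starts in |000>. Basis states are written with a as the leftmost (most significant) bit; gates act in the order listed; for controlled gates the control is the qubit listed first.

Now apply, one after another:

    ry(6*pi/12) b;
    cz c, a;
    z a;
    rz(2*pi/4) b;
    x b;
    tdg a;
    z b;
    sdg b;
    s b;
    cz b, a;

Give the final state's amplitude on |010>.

The final state's coefficient on |010> equals sqrt(2)*exp(3*I*pi/4)/2.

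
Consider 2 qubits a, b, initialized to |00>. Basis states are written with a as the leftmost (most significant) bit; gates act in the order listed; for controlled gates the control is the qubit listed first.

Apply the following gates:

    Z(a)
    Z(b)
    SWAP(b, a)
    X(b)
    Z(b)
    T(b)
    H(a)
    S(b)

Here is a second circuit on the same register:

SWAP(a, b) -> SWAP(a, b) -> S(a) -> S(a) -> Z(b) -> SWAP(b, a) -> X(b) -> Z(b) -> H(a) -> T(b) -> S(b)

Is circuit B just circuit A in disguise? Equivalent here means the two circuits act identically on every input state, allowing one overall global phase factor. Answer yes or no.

Yes: on every input state the two circuits agree up to one overall phase factor.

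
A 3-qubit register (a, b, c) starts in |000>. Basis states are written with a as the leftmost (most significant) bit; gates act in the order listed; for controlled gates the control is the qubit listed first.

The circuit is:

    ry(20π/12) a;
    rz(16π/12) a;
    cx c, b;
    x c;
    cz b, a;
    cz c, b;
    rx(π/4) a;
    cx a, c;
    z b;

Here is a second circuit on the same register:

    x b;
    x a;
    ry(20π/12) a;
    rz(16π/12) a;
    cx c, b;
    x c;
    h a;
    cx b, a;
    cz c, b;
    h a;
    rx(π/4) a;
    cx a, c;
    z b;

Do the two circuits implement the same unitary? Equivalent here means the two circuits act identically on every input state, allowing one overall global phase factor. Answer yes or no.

No — the two circuits implement different unitaries, even allowing a global phase.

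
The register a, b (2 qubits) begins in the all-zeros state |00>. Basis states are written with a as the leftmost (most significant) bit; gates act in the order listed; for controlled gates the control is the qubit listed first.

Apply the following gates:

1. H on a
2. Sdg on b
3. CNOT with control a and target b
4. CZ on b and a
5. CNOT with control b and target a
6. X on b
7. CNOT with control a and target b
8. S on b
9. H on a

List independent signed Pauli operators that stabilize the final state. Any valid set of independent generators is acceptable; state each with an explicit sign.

The stabilizer group can be generated by +XI, -IY, among other valid generating sets.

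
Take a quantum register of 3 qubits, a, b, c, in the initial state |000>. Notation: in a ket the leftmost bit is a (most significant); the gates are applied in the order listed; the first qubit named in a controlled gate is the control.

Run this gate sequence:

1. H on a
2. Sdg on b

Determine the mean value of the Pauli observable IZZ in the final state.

The expectation value of IZZ is 1.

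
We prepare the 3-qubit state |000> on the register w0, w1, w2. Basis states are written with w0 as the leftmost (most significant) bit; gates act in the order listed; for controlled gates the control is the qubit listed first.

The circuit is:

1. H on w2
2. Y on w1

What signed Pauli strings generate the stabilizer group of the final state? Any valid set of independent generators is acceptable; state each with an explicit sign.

The final state is stabilized by the group generated by +IIX, +ZII, -IZI; other independent generating sets are equally valid.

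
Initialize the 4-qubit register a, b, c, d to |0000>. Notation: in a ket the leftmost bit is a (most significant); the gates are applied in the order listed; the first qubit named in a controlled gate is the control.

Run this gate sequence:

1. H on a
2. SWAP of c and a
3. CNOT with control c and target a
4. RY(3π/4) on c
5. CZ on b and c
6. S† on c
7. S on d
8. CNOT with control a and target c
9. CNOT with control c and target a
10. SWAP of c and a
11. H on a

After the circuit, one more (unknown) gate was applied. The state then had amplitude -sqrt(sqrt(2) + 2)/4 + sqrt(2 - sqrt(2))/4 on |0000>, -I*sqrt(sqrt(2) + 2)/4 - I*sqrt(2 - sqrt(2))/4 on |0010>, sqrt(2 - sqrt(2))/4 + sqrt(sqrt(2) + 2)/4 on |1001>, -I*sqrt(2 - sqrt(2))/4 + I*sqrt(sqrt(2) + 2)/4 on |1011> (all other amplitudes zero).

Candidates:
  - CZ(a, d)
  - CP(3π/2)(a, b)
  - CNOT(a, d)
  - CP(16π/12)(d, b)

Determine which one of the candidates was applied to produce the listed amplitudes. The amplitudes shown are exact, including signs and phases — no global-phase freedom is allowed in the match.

It was CNOT(a, d) that produced the state shown.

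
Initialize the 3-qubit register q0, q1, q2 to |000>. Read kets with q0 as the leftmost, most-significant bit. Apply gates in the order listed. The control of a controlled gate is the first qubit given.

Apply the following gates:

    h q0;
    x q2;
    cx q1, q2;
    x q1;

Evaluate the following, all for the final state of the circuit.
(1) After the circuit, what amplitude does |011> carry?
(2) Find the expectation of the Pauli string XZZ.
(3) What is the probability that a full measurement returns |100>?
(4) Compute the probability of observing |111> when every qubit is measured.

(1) The final state's coefficient on |011> equals sqrt(2)/2.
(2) In the final state, XZZ has expectation 1.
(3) A full measurement returns |100> with probability 0.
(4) A full measurement returns |111> with probability 1/2.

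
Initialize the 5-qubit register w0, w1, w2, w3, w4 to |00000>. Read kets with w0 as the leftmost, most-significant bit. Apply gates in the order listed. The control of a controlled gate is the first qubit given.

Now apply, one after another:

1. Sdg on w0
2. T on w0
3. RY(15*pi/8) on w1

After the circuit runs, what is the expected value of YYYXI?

In the final state, YYYXI has expectation 0.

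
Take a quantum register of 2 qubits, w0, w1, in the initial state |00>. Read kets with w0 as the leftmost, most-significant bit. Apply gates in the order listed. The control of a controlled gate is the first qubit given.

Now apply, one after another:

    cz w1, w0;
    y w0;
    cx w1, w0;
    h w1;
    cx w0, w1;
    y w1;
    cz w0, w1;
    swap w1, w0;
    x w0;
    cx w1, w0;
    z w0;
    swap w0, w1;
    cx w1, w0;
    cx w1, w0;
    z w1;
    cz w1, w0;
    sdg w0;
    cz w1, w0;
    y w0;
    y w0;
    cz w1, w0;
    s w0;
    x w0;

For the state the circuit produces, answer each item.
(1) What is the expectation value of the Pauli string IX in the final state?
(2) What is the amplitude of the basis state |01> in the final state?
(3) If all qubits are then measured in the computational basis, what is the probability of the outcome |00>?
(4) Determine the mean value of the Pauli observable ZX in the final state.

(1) The expectation value of IX is -1.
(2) The final state's coefficient on |01> equals -sqrt(2)/2.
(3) A full measurement returns |00> with probability 1/2.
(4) The expectation value of ZX is -1.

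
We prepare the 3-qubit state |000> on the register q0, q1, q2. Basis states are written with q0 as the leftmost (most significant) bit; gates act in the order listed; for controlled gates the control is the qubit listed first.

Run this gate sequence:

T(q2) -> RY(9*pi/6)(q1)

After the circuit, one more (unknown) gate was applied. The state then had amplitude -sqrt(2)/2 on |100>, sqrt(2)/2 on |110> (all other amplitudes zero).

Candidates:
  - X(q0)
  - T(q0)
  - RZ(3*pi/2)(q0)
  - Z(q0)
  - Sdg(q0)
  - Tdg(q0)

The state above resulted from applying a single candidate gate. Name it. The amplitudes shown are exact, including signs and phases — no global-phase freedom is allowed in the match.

It was X(q0) that produced the state shown.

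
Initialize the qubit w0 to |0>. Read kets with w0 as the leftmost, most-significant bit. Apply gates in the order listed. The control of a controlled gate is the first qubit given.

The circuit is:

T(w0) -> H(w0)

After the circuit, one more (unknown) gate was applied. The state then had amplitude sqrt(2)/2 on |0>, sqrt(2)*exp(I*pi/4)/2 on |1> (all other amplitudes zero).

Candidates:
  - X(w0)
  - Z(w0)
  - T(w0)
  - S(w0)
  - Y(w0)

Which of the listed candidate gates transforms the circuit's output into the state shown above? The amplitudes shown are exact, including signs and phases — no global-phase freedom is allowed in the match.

The applied gate was T(w0).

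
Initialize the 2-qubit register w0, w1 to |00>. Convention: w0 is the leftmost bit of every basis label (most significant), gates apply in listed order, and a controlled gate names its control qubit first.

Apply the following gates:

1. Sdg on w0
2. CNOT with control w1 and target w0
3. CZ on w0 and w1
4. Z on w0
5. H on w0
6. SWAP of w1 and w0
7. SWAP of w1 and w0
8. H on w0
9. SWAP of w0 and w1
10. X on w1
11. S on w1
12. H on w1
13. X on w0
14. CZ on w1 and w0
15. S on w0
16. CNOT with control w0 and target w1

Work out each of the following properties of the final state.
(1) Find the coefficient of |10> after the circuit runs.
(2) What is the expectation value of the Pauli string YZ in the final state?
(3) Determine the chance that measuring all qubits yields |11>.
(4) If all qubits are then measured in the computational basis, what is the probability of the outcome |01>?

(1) |10> carries amplitude -sqrt(2)/2 in the final state. Key observation: gates 5-8 undo each other exactly, leaving only the rest of the circuit to track.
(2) The observable YZ averages to 0.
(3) Outcome |11> occurs with probability 1/2.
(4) A full measurement returns |01> with probability 0.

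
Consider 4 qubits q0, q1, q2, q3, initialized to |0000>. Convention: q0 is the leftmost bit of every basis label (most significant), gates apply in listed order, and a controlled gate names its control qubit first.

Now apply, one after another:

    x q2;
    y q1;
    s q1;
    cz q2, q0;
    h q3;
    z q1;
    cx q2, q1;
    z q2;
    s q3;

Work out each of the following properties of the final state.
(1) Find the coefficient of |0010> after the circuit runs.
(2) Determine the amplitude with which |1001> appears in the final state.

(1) |0010> carries amplitude -sqrt(2)/2 in the final state.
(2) The amplitude on |1001> is 0.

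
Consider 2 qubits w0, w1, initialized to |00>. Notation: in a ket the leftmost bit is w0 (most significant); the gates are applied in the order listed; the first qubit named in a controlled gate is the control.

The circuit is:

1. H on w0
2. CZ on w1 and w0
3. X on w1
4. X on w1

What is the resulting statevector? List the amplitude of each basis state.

The resulting statevector has amplitude sqrt(2)/2 on |00>, 0 on |01>, sqrt(2)/2 on |10>, 0 on |11>. Key observation: steps 3-4 multiply out to the identity, so the circuit reduces to the remaining gates.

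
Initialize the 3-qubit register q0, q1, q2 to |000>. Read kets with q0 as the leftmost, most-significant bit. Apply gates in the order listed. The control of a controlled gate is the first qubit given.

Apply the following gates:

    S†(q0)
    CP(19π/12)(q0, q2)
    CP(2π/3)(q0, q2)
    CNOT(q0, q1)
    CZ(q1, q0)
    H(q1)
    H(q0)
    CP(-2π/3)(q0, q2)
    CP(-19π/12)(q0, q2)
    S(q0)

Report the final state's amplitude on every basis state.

The final amplitudes are 1/2 on |000>, 0 on |001>, 1/2 on |010>, 0 on |011>, I/2 on |100>, 0 on |101>, I/2 on |110>, 0 on |111>.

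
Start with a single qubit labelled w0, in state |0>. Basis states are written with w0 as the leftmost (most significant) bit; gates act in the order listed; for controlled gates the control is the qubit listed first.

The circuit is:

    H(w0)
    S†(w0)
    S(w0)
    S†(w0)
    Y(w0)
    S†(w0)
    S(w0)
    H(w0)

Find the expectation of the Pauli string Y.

The observable Y averages to 1.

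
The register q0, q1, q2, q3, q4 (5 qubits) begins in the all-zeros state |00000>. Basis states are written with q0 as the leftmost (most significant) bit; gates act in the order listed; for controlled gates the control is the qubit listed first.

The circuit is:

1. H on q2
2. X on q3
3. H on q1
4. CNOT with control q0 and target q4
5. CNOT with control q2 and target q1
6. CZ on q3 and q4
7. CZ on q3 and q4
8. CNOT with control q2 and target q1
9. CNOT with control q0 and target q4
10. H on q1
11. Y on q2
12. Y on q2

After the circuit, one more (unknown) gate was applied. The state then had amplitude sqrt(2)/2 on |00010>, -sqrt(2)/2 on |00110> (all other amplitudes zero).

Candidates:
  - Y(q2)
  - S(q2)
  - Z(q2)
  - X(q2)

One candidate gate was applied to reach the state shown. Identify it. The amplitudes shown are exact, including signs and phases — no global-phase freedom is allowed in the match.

The unique candidate consistent with the amplitudes is Z(q2). Key observation: gates 3-10 undo each other exactly, leaving only the rest of the circuit to track.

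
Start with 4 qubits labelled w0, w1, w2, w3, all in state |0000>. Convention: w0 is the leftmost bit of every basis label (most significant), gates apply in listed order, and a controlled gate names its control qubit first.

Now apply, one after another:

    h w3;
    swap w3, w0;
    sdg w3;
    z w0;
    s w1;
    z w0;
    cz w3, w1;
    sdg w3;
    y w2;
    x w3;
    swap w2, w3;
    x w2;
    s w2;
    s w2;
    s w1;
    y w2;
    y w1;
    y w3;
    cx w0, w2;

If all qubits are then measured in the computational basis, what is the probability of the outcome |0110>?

Outcome |0110> occurs with probability 1/2.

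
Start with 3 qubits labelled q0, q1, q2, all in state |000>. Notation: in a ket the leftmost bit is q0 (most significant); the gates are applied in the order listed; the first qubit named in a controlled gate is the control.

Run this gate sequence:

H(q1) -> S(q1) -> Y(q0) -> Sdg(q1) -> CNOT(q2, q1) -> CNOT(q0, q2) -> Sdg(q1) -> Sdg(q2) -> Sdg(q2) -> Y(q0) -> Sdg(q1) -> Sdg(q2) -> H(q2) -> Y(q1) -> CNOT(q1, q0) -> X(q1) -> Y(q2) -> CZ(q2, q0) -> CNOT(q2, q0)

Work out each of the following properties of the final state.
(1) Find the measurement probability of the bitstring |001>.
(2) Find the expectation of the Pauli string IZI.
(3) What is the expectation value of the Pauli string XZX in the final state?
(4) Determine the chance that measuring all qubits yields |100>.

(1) Outcome |001> occurs with probability 1/4.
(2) In the final state, IZI has expectation 0.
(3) The observable XZX averages to -1.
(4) A full measurement returns |100> with probability 1/4.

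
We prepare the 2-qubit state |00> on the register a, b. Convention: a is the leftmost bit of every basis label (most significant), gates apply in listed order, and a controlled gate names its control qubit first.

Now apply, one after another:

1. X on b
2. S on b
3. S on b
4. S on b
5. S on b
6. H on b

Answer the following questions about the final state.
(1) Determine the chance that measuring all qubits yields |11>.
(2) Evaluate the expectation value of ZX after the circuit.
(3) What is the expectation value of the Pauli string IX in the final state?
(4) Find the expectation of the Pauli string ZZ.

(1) Outcome |11> occurs with probability 0.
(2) The observable ZX averages to -1.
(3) In the final state, IX has expectation -1.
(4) The observable ZZ averages to 0.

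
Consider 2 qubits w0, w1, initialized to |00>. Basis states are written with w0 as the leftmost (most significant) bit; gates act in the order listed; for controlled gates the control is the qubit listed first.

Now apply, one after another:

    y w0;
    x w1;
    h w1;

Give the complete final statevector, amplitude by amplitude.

The resulting statevector has amplitude 0 on |00>, 0 on |01>, sqrt(2)*I/2 on |10>, -sqrt(2)*I/2 on |11>.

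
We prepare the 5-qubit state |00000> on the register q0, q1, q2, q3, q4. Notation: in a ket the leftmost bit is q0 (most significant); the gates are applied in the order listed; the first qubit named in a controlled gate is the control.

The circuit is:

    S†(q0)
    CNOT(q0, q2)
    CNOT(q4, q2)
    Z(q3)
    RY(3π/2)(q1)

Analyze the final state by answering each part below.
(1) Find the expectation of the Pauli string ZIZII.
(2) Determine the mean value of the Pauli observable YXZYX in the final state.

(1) The observable ZIZII averages to 1.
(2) The expectation value of YXZYX is 0.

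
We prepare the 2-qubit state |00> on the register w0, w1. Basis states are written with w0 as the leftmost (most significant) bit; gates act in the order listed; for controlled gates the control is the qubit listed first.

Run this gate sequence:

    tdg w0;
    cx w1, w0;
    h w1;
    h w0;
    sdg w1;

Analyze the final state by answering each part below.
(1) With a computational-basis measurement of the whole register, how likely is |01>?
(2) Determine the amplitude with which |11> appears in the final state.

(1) Outcome |01> occurs with probability 1/4.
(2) The final state's coefficient on |11> equals -I/2.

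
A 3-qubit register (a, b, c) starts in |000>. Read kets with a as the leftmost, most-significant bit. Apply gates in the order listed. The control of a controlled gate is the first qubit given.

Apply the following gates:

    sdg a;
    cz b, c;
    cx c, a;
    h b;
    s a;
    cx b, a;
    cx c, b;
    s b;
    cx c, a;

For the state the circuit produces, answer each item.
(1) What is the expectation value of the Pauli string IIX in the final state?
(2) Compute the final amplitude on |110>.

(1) In the final state, IIX has expectation 0.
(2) The final state's coefficient on |110> equals sqrt(2)*I/2.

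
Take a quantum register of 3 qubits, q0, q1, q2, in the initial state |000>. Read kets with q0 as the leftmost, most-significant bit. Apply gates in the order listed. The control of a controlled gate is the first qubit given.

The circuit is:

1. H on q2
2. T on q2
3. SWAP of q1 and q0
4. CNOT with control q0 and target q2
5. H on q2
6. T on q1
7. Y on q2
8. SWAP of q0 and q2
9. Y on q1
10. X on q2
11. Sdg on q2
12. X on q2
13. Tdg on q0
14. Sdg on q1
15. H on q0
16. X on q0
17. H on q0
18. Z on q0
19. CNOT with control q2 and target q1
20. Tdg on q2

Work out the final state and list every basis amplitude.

After the circuit, the state carries amplitude -1/2 + exp(I*pi/4)/2 on |010>, 1/2 - exp(3*I*pi/4)/2 on |110>, and 0 on every other basis state. Key observation: the block from step 15 through step 18 cancels to the identity and can be dropped.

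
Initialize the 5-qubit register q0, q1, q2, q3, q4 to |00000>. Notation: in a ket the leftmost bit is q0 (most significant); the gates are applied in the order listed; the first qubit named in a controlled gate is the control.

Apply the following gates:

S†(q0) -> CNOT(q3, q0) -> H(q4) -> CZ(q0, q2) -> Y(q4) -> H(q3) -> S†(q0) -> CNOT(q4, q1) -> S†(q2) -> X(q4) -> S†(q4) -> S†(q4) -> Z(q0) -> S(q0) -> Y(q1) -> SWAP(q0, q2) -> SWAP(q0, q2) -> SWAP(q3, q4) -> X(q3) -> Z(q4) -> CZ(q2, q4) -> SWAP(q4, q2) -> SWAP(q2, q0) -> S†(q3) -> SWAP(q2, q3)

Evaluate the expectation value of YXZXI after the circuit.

In the final state, YXZXI has expectation 0. Key observation: steps 16-17 multiply out to the identity, so the circuit reduces to the remaining gates.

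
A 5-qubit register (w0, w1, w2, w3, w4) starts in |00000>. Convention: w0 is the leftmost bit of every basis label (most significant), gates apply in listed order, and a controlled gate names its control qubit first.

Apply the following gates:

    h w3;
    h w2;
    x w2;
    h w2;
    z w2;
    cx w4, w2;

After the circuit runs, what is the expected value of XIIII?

In the final state, XIIII has expectation 0. Key observation: gates 2-5 undo each other exactly, leaving only the rest of the circuit to track.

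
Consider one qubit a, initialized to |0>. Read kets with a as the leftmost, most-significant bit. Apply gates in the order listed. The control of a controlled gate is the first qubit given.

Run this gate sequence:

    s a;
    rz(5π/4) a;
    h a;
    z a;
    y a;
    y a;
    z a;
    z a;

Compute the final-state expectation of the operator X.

In the final state, X has expectation -1.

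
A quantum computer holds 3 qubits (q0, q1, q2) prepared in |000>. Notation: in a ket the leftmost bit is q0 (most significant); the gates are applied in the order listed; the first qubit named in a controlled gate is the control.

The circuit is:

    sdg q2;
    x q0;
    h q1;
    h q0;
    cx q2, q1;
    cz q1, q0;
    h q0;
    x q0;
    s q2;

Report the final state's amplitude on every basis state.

The final amplitudes are sqrt(2)/2 on |000>, sqrt(2)/2 on |110>, and 0 on every other basis state.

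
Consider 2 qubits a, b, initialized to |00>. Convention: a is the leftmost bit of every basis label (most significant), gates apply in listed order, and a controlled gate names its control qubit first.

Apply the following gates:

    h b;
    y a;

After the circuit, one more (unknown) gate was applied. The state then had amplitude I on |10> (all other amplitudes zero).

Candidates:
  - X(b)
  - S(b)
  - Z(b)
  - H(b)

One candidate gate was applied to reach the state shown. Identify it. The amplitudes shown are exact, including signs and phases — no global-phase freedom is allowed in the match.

The applied gate was H(b).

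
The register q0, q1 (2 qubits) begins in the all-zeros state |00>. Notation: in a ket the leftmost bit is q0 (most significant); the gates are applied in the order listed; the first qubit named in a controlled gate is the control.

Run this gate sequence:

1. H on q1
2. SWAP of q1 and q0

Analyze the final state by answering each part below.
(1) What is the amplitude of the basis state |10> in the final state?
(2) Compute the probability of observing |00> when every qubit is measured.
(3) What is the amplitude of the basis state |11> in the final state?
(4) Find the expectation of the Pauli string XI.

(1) |10> carries amplitude sqrt(2)/2 in the final state.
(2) The probability of measuring |00> is 1/2.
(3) The amplitude on |11> is 0.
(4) In the final state, XI has expectation 1.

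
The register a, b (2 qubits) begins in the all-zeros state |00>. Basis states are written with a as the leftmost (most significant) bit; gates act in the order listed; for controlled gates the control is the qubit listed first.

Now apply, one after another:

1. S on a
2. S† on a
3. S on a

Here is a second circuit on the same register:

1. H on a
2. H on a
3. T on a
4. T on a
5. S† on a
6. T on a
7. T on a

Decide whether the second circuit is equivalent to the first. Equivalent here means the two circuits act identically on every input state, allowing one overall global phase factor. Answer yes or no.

Yes: on every input state the two circuits agree up to one overall phase factor.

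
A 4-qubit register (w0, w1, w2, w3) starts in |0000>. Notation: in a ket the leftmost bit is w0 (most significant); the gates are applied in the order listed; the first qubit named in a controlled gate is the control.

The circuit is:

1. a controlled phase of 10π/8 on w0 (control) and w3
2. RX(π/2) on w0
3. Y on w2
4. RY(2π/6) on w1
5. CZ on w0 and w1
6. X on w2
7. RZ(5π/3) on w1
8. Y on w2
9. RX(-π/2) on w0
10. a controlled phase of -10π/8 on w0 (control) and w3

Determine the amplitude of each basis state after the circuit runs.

After the circuit, the state carries amplitude sqrt(3)*exp(I*pi/6)/2 on |0010>, exp(I*pi/3)/2 on |1110>, and 0 on every other basis state.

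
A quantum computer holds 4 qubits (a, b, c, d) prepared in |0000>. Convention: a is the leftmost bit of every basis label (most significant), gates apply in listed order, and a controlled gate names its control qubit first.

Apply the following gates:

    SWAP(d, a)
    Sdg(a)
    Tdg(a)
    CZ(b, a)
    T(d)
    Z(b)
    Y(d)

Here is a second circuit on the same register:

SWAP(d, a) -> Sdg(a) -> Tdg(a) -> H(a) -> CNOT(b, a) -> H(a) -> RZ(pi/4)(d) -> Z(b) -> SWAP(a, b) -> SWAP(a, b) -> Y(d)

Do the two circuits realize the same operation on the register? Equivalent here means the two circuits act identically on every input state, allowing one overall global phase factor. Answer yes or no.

Yes: on every input state the two circuits agree up to one overall phase factor.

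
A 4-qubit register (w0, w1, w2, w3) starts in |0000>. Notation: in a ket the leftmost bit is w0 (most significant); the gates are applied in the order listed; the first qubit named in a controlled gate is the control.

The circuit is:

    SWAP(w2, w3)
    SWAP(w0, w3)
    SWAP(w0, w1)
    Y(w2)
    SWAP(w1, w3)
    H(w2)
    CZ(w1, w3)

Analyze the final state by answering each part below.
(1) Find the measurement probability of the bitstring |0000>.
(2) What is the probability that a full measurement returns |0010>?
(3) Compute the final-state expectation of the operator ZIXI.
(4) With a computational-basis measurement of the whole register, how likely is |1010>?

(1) A full measurement returns |0000> with probability 1/2.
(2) Outcome |0010> occurs with probability 1/2.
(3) In the final state, ZIXI has expectation -1.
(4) Outcome |1010> occurs with probability 0.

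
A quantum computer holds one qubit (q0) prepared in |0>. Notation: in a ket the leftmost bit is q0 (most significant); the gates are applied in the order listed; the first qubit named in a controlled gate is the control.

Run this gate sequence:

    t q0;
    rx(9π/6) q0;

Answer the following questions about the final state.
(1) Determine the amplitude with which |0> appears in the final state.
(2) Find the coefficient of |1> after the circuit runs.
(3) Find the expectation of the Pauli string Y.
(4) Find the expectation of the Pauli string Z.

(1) |0> carries amplitude -sqrt(2)/2 in the final state.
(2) The final state's coefficient on |1> equals -sqrt(2)*I/2.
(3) The observable Y averages to 1.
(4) The observable Z averages to 0.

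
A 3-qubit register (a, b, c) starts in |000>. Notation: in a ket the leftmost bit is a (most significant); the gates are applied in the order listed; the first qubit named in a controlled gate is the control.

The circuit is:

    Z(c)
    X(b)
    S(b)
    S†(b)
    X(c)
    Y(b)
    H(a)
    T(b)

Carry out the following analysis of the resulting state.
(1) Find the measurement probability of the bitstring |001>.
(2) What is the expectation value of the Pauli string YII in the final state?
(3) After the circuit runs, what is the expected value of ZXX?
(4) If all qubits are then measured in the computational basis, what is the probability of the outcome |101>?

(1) The probability of measuring |001> is 1/2. Key observation: gates 3-4 undo each other exactly, leaving only the rest of the circuit to track.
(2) The expectation value of YII is 0.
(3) The expectation value of ZXX is 0.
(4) A full measurement returns |101> with probability 1/2.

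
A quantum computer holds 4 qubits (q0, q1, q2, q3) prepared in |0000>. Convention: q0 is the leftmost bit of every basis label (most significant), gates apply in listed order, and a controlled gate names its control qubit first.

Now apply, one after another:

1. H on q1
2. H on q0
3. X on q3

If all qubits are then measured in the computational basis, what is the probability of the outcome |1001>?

Outcome |1001> occurs with probability 1/4.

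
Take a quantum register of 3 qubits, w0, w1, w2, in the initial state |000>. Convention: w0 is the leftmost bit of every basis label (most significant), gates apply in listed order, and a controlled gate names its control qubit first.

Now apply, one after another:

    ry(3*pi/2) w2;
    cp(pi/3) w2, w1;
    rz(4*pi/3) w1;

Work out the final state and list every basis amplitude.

The final amplitudes are sqrt(2)*exp(I*pi/3)/2 on |000>, -sqrt(2)*exp(I*pi/3)/2 on |001>, and 0 on every other basis state.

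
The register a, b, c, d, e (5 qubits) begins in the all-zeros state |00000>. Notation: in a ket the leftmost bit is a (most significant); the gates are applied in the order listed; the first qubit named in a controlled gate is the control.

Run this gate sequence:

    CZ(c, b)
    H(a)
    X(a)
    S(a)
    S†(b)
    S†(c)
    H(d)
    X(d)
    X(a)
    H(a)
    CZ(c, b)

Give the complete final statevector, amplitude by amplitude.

The resulting statevector has amplitude sqrt(2)*(1 + I)/4 on |00000>, sqrt(2)*(1 + I)/4 on |00010>, sqrt(2)*(-1 + I)/4 on |10000>, sqrt(2)*(-1 + I)/4 on |10010>, and 0 on every other basis state.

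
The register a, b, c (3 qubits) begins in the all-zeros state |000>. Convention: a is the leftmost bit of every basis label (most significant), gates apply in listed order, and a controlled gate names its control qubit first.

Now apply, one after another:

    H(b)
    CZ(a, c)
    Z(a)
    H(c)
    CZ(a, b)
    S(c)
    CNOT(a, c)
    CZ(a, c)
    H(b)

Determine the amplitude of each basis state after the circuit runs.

The resulting statevector has amplitude sqrt(2)/2 on |000>, sqrt(2)*I/2 on |001>, and 0 on every other basis state.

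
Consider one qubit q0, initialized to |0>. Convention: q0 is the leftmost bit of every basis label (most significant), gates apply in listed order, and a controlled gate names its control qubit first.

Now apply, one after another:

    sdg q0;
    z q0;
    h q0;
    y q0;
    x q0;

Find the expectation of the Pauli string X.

The observable X averages to -1.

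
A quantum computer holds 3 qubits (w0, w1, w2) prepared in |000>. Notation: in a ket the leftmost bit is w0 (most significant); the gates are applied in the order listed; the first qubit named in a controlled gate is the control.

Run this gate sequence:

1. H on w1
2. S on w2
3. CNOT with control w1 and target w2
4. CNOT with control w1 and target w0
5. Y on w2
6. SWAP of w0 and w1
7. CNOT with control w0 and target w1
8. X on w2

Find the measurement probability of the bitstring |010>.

A full measurement returns |010> with probability 0.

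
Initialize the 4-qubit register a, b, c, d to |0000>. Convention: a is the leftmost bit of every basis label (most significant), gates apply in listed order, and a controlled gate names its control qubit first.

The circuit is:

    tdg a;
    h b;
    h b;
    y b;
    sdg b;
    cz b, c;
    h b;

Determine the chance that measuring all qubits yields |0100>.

Outcome |0100> occurs with probability 1/2.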